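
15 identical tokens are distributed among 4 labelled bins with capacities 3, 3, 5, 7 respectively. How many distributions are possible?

By stars and bars, unrestricted non-negative solutions to x_1+…+x_4 = 15 number C(15+3,3) = 816.
Subtract solutions that violate a single cap (substitute x_i' = x_i − (cap_i+1)): x_1 ≥ 4 gives C(14,3) = 364; x_2 ≥ 4 gives C(14,3) = 364; x_3 ≥ 6 gives C(12,3) = 220; x_4 ≥ 8 gives C(10,3) = 120. Together 1068.
Add back pairs where two caps are both exceeded: 120 + 56 + 20 + 56 + 20 + 4 = 276.
Subtract triples: 4 + 0 + 0 + 0 = 4.
By inclusion–exclusion the count is 816 − 1068 + 276 − 4 = 20.

20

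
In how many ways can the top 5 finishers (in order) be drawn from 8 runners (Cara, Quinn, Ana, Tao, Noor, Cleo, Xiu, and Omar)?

6720

There are 8 choices for 1st place, 7 for 2nd, and so on down to 4 for position 5.
That gives 8 × 7 × 6 × 5 × 4 = 6720.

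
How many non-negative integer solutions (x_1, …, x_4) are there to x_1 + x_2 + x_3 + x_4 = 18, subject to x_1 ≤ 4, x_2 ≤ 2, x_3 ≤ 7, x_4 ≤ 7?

10

Without the upper bounds there are C(21,3) = 1330 ways to split 18 among 4 variables.
Subtract solutions that violate a single cap (substitute x_i' = x_i − (cap_i+1)): x_1 ≥ 5 gives C(16,3) = 560; x_2 ≥ 3 gives C(18,3) = 816; x_3 ≥ 8 gives C(13,3) = 286; x_4 ≥ 8 gives C(13,3) = 286. Together 1948.
Add back pairs where two caps are both exceeded: 286 + 56 + 56 + 120 + 120 + 10 = 648.
Subtract triples: 10 + 10 + 0 + 0 = 20.
By inclusion–exclusion the count is 1330 − 1948 + 648 − 20 = 10.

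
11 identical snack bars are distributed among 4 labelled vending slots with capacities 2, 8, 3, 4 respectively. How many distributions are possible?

50

Without the upper bounds there are C(14,3) = 364 ways to split 11 among 4 vending slots.
Subtract solutions that violate a single cap (substitute x_i' = x_i − (cap_i+1)): x_1 ≥ 3 gives C(11,3) = 165; x_2 ≥ 9 gives C(5,3) = 10; x_3 ≥ 4 gives C(10,3) = 120; x_4 ≥ 5 gives C(9,3) = 84. Together 379.
Add back pairs where two caps are both exceeded: 0 + 35 + 20 + 0 + 0 + 10 = 65.
By inclusion–exclusion the count is 364 − 379 + 65 = 50.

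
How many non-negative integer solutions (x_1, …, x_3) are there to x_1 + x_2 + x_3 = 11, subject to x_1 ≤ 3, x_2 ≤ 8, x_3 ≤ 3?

10

By stars and bars, unrestricted non-negative solutions to x_1+…+x_3 = 11 number C(11+2,2) = 78.
Subtract solutions that violate a single cap (substitute x_i' = x_i − (cap_i+1)): x_1 ≥ 4 gives C(9,2) = 36; x_2 ≥ 9 gives C(4,2) = 6; x_3 ≥ 4 gives C(9,2) = 36. Together 78.
Add back pairs where two caps are both exceeded: 0 + 10 + 0 = 10.
By inclusion–exclusion the count is 78 − 78 + 10 = 10.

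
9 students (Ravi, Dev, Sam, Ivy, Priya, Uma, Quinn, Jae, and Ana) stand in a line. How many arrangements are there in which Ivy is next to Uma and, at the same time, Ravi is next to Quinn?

20160

Treat {Ivy,Uma} as one block (2 orders) and {Ravi,Quinn} as another (2 orders).
That leaves 7 units to arrange: 2 × 2 × 7! = 4 × 5040 = 20160.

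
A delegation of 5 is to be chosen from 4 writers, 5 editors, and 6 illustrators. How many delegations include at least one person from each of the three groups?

2170

Total 5-person selections from all 15: C(15,5) = 3003.
Subtract selections that omit an entire group: no writers → C(11,5) = 462; no editors → C(10,5) = 252; no illustrators → C(9,5) = 126.
Add back selections omitting two groups (i.e. drawn from a single group): C(4,5) + C(5,5) + C(6,5) = 7.
By inclusion–exclusion: 3003 − 840 + 7 = 2170.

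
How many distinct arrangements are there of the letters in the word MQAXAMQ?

630

Letter multiplicities in MQAXAMQ: A×2, M×2, Q×2, X×1.
The number of distinct arrangements is 7!/(2!·2!·2!) = 5040/8 = 630.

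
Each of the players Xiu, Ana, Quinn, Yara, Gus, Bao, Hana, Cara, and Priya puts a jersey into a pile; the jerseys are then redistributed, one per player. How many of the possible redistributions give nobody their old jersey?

This is the derangement count D_9: permutations of 9 items with no fixed point.
By inclusion–exclusion this is Σ_{j=0}^{9} (−1)^j C(9,j)·(9−j)!.
Computing: 362880 − 362880 + 181440 − 60480 + 15120 − 3024 + 504 − 72 + 9 − 1 = 133496.

133496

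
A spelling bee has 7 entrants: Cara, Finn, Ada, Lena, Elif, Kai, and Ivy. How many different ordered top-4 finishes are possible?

840

This is an ordered selection of 4 from 7: P(7,4).
That gives 7 × 6 × 5 × 4 = 840.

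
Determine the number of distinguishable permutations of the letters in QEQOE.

Letter multiplicities in QEQOE: E×2, O×1, Q×2.
Dividing 5! = 120 by 2!·2! = 4 for the repeated letters gives 30.

30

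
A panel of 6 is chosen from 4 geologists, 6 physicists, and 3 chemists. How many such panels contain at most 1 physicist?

133

Split by how many physicists are chosen (0 through 1).
Sum: C(6,0)·C(7,6) + C(6,1)·C(7,5) = 7 + 126 = 133.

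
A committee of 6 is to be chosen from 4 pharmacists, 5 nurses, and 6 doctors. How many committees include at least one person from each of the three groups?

4250

Total 6-person selections from all 15: C(15,6) = 5005.
Selections missing a whole group: no pharmacists → C(11,6) = 462; no nurses → C(10,6) = 210; no doctors → C(9,6) = 84.
Add back selections omitting two groups (i.e. drawn from a single group): C(4,6) + C(5,6) + C(6,6) = 1.
By inclusion–exclusion: 5005 − 756 + 1 = 4250.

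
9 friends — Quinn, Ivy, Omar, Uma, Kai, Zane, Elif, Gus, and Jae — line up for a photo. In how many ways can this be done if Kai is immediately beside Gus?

Place the 7 others and the Kai-Gus pair as 8 objects in a line; the pair has 2 internal arrangements.
That gives 2 × 8! = 2 × 40320 = 80640.

80640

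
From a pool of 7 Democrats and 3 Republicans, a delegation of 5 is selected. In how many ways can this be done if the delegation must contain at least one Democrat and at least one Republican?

With no constraint there are C(10,5) = 252 possible selections.
Subtract selections that omit an entire group: no Democrats → C(3,5) = 0; no Republicans → C(7,5) = 21.
Both groups omitted at once is impossible, so 252 − 21 = 231.

231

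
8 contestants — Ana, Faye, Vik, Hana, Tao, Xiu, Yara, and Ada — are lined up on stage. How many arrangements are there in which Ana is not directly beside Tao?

30240

Of the 8! = 40320 arrangements, those with Ana and Tao adjacent number 2 × 7! = 10080 (treat the pair as a block with 2 internal orders).
So 40320 − 10080 = 30240 arrangements keep them apart.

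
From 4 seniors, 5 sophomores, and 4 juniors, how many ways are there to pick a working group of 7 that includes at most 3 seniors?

1632

Split by how many seniors are chosen (0 through 3).
Sum: C(4,0)·C(9,7) + C(4,1)·C(9,6) + C(4,2)·C(9,5) + C(4,3)·C(9,4) = 36 + 336 + 756 + 504 = 1632.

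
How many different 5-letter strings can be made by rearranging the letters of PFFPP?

10

PFFPP has 5 letters with F appearing twice and P appearing 3 times.
The number of distinct arrangements is 5!/(3!·2!) = 120/12 = 10.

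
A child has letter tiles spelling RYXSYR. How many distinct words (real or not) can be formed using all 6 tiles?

180

The 6 letters of RYXSYR have repeats: R appearing twice and Y appearing twice.
The number of distinct arrangements is 6!/(2!·2!) = 720/4 = 180.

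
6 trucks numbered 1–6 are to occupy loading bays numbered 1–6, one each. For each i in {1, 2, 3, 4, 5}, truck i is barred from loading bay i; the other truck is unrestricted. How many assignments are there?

309

Let Aᵢ (for 1 ≤ i ≤ 5) be the placements that put truck i in its forbidden loading bay. Any j of these fix j positions, leaving (6−j)! ways to fill the rest, and there are C(5,j) ways to pick which j.
By inclusion–exclusion, the number of valid placements is Σ_{j=0}^{5} (−1)^j C(5,j)·(6−j)!.
Computing: 720 − 600 + 240 − 60 + 10 − 1 = 309.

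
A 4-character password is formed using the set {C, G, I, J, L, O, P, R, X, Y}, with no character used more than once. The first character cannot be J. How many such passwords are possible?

The first character has 10−1 = 9 choices (anything except J).
The remaining 3 characters are filled from the other 9 symbols without repetition: 9 × 8 × 7 = 504.
Total: 9 × 504 = 4536.

4536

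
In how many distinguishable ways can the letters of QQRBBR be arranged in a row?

90

The 6 letters of QQRBBR have repeats: B appearing twice, Q appearing twice, and R appearing twice.
The number of distinct arrangements is 6!/(2!·2!·2!) = 720/8 = 90.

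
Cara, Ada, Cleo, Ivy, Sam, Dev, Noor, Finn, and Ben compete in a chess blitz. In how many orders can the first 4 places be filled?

This is an ordered selection of 4 from 9: P(9,4).
That gives 9 × 8 × 7 × 6 = 3024.

3024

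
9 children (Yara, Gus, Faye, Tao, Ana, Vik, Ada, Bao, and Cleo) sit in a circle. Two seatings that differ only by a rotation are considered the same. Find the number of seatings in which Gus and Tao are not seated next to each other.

All circular seatings of 9 people number (8)! = 40320.
Seatings with Gus beside Tao: treat them as a block with 2 internal orders, giving 2 × (7)! = 10080.
Subtracting, 40320 − 10080 = 30240.

30240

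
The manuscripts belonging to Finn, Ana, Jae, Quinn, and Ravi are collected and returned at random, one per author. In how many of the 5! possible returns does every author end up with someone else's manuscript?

Count assignments avoiding every fixed point. For any j of the 5 authors fixed to their own manuscript, the other 5−j can be arranged in (5−j)! ways.
By inclusion–exclusion this is Σ_{j=0}^{5} (−1)^j C(5,j)·(5−j)!.
Computing: 120 − 120 + 60 − 20 + 5 − 1 = 44.

44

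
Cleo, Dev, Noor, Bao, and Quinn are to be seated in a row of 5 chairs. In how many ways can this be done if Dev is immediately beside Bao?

48

Glue Dev and Bao into one block (2 internal orders), leaving 4 units to arrange in a row.
That gives 2 × 4! = 2 × 24 = 48.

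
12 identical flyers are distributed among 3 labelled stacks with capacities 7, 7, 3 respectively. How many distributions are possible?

By stars and bars, unrestricted non-negative solutions to x_1+…+x_3 = 12 number C(12+2,2) = 91.
Subtract solutions that violate a single cap (substitute x_i' = x_i − (cap_i+1)): x_1 ≥ 8 gives C(6,2) = 15; x_2 ≥ 8 gives C(6,2) = 15; x_3 ≥ 4 gives C(10,2) = 45. Together 75.
Add back pairs where two caps are both exceeded: 0 + 1 + 1 = 2.
By inclusion–exclusion the count is 91 − 75 + 2 = 18.

18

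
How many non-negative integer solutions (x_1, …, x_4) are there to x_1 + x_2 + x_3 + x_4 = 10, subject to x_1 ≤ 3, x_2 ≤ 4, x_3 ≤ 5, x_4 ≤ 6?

96

Without the upper bounds there are C(13,3) = 286 ways to split 10 among 4 variables.
Subtract solutions that violate a single cap (substitute x_i' = x_i − (cap_i+1)): x_1 ≥ 4 gives C(9,3) = 84; x_2 ≥ 5 gives C(8,3) = 56; x_3 ≥ 6 gives C(7,3) = 35; x_4 ≥ 7 gives C(6,3) = 20. Together 195.
Add back pairs where two caps are both exceeded: 4 + 1 + 0 + 0 + 0 + 0 = 5.
By inclusion–exclusion the count is 286 − 195 + 5 = 96.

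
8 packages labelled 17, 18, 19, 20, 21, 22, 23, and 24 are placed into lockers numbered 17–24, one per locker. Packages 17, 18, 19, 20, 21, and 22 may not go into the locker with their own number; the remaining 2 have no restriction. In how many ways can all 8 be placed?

Let Aᵢ (for 17 ≤ i ≤ 22) be the placements that put package i in its forbidden locker. Any j of these fix j positions, leaving (8−j)! ways to fill the rest, and there are C(6,j) ways to pick which j.
By inclusion–exclusion, the number of valid placements is Σ_{j=0}^{6} (−1)^j C(6,j)·(8−j)!.
Computing: 40320 − 30240 + 10800 − 2400 + 360 − 36 + 2 = 18806.

18806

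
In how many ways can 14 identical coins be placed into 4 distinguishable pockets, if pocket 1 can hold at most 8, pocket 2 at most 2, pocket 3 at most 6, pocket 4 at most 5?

By stars and bars, unrestricted non-negative solutions to x_1+…+x_4 = 14 number C(14+3,3) = 680.
Subtract solutions that violate a single cap (substitute x_i' = x_i − (cap_i+1)): x_1 ≥ 9 gives C(8,3) = 56; x_2 ≥ 3 gives C(14,3) = 364; x_3 ≥ 7 gives C(10,3) = 120; x_4 ≥ 6 gives C(11,3) = 165. Together 705.
Add back pairs where two caps are both exceeded: 10 + 0 + 0 + 35 + 56 + 4 = 105.
By inclusion–exclusion the count is 680 − 705 + 105 = 80.

80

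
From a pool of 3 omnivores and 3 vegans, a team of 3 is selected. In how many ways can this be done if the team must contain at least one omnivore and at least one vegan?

18

Unrestricted: C(6,3) = 20 ways to pick any 3 of the 6.
Subtract selections that omit an entire group: no omnivores → C(3,3) = 1; no vegans → C(3,3) = 1.
Both groups omitted at once is impossible, so 20 − 2 = 18.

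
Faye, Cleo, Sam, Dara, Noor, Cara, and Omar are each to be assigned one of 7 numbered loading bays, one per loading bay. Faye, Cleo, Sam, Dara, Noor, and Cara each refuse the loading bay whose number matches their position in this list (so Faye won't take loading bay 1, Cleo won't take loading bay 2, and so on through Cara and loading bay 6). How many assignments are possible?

Let Aᵢ (for 1 ≤ i ≤ 6) be the placements that put person i in their forbidden loading bay. Any j of these fix j positions, leaving (7−j)! ways to fill the rest, and there are C(6,j) ways to pick which j.
By inclusion–exclusion, the number of valid placements is Σ_{j=0}^{6} (−1)^j C(6,j)·(7−j)!.
Computing: 5040 − 4320 + 1800 − 480 + 90 − 12 + 1 = 2119.

2119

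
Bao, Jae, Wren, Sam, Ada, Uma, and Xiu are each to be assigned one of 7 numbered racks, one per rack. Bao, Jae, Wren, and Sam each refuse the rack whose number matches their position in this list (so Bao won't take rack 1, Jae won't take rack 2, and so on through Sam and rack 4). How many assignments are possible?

Let Aᵢ (for 1 ≤ i ≤ 4) be the placements that put person i in their forbidden rack. Any j of these fix j positions, leaving (7−j)! ways to fill the rest, and there are C(4,j) ways to pick which j.
By inclusion–exclusion, the number of valid placements is Σ_{j=0}^{4} (−1)^j C(4,j)·(7−j)!.
Computing: 5040 − 2880 + 720 − 96 + 6 = 2790.

2790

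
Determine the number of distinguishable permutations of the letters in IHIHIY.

Letter multiplicities in IHIHIY: H×2, I×3, Y×1.
Dividing 6! = 720 by 3!·2! = 12 for the repeated letters gives 60.

60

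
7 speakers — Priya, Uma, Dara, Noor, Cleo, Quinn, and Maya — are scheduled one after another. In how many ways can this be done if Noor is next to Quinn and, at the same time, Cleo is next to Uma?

Treat {Noor,Quinn} as one block (2 orders) and {Cleo,Uma} as another (2 orders).
That leaves 5 units to arrange: 2 × 2 × 5! = 4 × 120 = 480.

480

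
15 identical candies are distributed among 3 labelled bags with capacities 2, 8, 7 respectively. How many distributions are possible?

Without the upper bounds there are C(17,2) = 136 ways to split 15 among 3 bags.
Subtract solutions that violate a single cap (substitute x_i' = x_i − (cap_i+1)): x_1 ≥ 3 gives C(14,2) = 91; x_2 ≥ 9 gives C(8,2) = 28; x_3 ≥ 8 gives C(9,2) = 36. Together 155.
Add back pairs where two caps are both exceeded: 10 + 15 + 0 = 25.
By inclusion–exclusion the count is 136 − 155 + 25 = 6.

6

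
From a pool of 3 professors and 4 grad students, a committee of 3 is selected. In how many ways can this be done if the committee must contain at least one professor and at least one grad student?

Unrestricted: C(7,3) = 35 ways to pick any 3 of the 7.
Subtract selections that omit an entire group: no professors → C(4,3) = 4; no grad students → C(3,3) = 1.
Both groups omitted at once is impossible, so 35 − 5 = 30.

30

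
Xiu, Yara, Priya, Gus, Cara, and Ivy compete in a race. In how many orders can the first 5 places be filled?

This is an ordered selection of 5 from 6: P(6,5).
That gives 6 × 5 × 4 × 3 × 2 = 720.

720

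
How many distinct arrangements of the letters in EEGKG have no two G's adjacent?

18

There are 5!/(2!·2!) = 30 arrangements of EEGKG in total.
If the two G's are adjacent, glue them into one block, leaving 4 items to arrange: (4)!/(2!) = 12 ways.
Hence 30 − 12 = 18.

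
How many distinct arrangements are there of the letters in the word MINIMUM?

420

The 7 letters of MINIMUM have repeats: I appearing twice and M appearing 3 times.
The number of distinct arrangements is 7!/(3!·2!) = 5040/12 = 420.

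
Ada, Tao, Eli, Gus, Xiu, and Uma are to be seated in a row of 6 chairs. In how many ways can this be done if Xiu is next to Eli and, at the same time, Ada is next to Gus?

Treat {Xiu,Eli} as one block (2 orders) and {Ada,Gus} as another (2 orders).
That leaves 4 units to arrange: 2 × 2 × 4! = 4 × 24 = 96.

96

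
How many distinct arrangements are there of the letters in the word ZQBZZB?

60

ZQBZZB has 6 letters with B appearing twice and Z appearing 3 times.
So there are 6! / (3!·2!) = 60 distinguishable arrangements.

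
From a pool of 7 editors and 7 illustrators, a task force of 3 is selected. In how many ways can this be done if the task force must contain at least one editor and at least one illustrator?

Total 3-person selections from all 14: C(14,3) = 364.
Subtract selections that omit an entire group: no editors → C(7,3) = 35; no illustrators → C(7,3) = 35.
Both groups omitted at once is impossible, so 364 − 70 = 294.

294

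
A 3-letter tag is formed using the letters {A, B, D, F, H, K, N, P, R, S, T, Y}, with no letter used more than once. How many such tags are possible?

1320

This is a permutation of 3 out of 12: P(12,3) = 12!/9!.
That product is 12 × 11 × 10 = 1320.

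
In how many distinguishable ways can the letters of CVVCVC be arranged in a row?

Letter multiplicities in CVVCVC: C×3, V×3.
So there are 6! / (3!·3!) = 20 distinguishable arrangements.

20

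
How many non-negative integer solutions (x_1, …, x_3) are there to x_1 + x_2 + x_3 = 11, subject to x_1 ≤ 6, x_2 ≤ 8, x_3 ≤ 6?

By stars and bars, unrestricted non-negative solutions to x_1+…+x_3 = 11 number C(11+2,2) = 78.
Subtract solutions that violate a single cap (substitute x_i' = x_i − (cap_i+1)): x_1 ≥ 7 gives C(6,2) = 15; x_2 ≥ 9 gives C(4,2) = 6; x_3 ≥ 7 gives C(6,2) = 15. Together 36.
No two caps can be exceeded simultaneously, so the pair terms are all 0.
By inclusion–exclusion the count is 78 − 36 + 0 = 42.

42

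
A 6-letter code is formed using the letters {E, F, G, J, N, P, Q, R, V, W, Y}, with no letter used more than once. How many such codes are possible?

332640

Choose and order 6 of the 11 symbols: the first letter has 11 options, the next 10, and so on down to 6.
11 × 10 × 9 × 8 × 7 × 6 = 332640.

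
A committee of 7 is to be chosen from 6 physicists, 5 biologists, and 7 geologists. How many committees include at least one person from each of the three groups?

Total 7-person selections from all 18: C(18,7) = 31824.
Selections missing a whole group: no physicists → C(12,7) = 792; no biologists → C(13,7) = 1716; no geologists → C(11,7) = 330.
Add back selections omitting two groups (i.e. drawn from a single group): C(6,7) + C(5,7) + C(7,7) = 1.
By inclusion–exclusion: 31824 − 2838 + 1 = 28987.

28987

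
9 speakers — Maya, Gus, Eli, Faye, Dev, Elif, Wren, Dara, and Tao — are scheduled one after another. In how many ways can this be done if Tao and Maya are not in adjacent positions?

282240

There are 9! = 362880 arrangements in all. If Tao and Maya are adjacent, merging them into one block gives 2·(8)! = 80640 arrangements.
Complementary counting: 362880 − 80640 = 282240.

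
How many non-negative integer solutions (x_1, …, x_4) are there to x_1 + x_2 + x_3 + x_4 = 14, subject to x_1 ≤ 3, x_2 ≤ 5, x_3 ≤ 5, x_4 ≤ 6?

52

Ignoring the caps, the number of non-negative solutions to x_1+…+x_4 = 14 is C(17,3) = 680.
Subtract solutions that violate a single cap (substitute x_i' = x_i − (cap_i+1)): x_1 ≥ 4 gives C(13,3) = 286; x_2 ≥ 6 gives C(11,3) = 165; x_3 ≥ 6 gives C(11,3) = 165; x_4 ≥ 7 gives C(10,3) = 120. Together 736.
Add back pairs where two caps are both exceeded: 35 + 35 + 20 + 10 + 4 + 4 = 108.
By inclusion–exclusion the count is 680 − 736 + 108 = 52.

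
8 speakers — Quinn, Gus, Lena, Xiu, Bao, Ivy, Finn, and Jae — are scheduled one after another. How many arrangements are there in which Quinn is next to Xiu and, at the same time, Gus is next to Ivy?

Treat {Quinn,Xiu} as one block (2 orders) and {Gus,Ivy} as another (2 orders).
That leaves 6 units to arrange: 2 × 2 × 6! = 4 × 720 = 2880.

2880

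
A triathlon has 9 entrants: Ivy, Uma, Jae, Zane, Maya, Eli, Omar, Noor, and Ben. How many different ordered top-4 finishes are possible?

There are 9 choices for 1st place, 8 for 2nd, and so on down to 6 for position 4.
That gives 9 × 8 × 7 × 6 = 3024.

3024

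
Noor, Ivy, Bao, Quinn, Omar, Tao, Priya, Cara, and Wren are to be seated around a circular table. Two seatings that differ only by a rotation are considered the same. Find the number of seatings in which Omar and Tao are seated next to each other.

Treat {Omar, Tao} as one unit (2 internal orders) and seat the resulting 8 units around the table: (7)! circular arrangements.
So 2 × (7)! = 2 × 5040 = 10080.

10080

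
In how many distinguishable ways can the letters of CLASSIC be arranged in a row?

1260

Letter multiplicities in CLASSIC: A×1, C×2, I×1, L×1, S×2.
Dividing 7! = 5040 by 2!·2! = 4 for the repeated letters gives 1260.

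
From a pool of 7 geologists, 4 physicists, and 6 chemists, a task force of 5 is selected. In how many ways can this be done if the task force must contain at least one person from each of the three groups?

4214

Unrestricted: C(17,5) = 6188 ways to pick any 5 of the 17.
Subtract selections that omit an entire group: no geologists → C(10,5) = 252; no physicists → C(13,5) = 1287; no chemists → C(11,5) = 462.
Add back selections omitting two groups (i.e. drawn from a single group): C(7,5) + C(4,5) + C(6,5) = 27.
By inclusion–exclusion: 6188 − 2001 + 27 = 4214.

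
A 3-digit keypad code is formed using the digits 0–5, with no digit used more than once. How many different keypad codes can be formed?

120

Choose and order 3 of the 6 symbols: the first digit has 6 options, the next 5, then 4.
That product is 6 × 5 × 4 = 120.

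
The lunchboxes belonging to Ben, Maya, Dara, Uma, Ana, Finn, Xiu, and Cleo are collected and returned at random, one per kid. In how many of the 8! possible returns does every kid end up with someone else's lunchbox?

14833

Count assignments avoiding every fixed point. For any j of the 8 kids fixed to their own lunchbox, the other 8−j can be arranged in (8−j)! ways.
By inclusion–exclusion this is Σ_{j=0}^{8} (−1)^j C(8,j)·(8−j)!.
Computing: 40320 − 40320 + 20160 − 6720 + 1680 − 336 + 56 − 8 + 1 = 14833.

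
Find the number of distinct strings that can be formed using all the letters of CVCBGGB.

The 7 letters of CVCBGGB have repeats: B appearing twice, C appearing twice, and G appearing twice.
The number of distinct arrangements is 7!/(2!·2!·2!) = 5040/8 = 630.

630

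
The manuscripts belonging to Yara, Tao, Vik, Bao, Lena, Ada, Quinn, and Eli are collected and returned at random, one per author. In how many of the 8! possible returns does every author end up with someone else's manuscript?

Let Aᵢ be the assignments in which author i gets their own manuscript. We want the size of the complement of A₁∪…∪A_8.
By inclusion–exclusion this is Σ_{j=0}^{8} (−1)^j C(8,j)·(8−j)!.
Computing: 40320 − 40320 + 20160 − 6720 + 1680 − 336 + 56 − 8 + 1 = 14833.

14833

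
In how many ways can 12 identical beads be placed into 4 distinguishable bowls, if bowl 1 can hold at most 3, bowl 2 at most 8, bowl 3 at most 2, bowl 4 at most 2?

By stars and bars, unrestricted non-negative solutions to x_1+…+x_4 = 12 number C(12+3,3) = 455.
Subtract solutions that violate a single cap (substitute x_i' = x_i − (cap_i+1)): x_1 ≥ 4 gives C(11,3) = 165; x_2 ≥ 9 gives C(6,3) = 20; x_3 ≥ 3 gives C(12,3) = 220; x_4 ≥ 3 gives C(12,3) = 220. Together 625.
Add back pairs where two caps are both exceeded: 0 + 56 + 56 + 1 + 1 + 84 = 198.
Subtract triples: 0 + 0 + 10 + 0 = 10.
By inclusion–exclusion the count is 455 − 625 + 198 − 10 = 18.

18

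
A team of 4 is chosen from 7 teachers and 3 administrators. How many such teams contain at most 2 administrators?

Split by how many administrators are chosen (0 through 2).
Sum: C(3,0)·C(7,4) + C(3,1)·C(7,3) + C(3,2)·C(7,2) = 35 + 105 + 63 = 203.

203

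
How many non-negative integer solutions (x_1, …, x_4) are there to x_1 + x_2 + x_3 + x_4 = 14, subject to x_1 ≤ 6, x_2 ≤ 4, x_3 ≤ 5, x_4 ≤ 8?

By stars and bars, unrestricted non-negative solutions to x_1+…+x_4 = 14 number C(14+3,3) = 680.
Subtract solutions that violate a single cap (substitute x_i' = x_i − (cap_i+1)): x_1 ≥ 7 gives C(10,3) = 120; x_2 ≥ 5 gives C(12,3) = 220; x_3 ≥ 6 gives C(11,3) = 165; x_4 ≥ 9 gives C(8,3) = 56. Together 561.
Add back pairs where two caps are both exceeded: 10 + 4 + 0 + 20 + 1 + 0 = 35.
By inclusion–exclusion the count is 680 − 561 + 35 = 154.

154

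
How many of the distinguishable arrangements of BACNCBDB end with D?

With the last slot taken by D, it remains to arrange the other 7 letters (BACNCBB).
Those 7 letters have B appearing 3 times and C appearing twice, giving (7)!/(3!·2!) = 420.

420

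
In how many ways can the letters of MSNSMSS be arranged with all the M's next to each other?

30

Treat the 2 copies of M as a single block. The multiset to arrange is then {MM, N, S, S, S, S}, 6 items in all.
That gives (6)!/(4!) = 30 arrangements.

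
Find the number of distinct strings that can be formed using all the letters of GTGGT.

10

Letter multiplicities in GTGGT: G×3, T×2.
The number of distinct arrangements is 5!/(3!·2!) = 120/12 = 10.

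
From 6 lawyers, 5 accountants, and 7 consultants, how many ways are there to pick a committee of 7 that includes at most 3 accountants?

Split by how many accountants are chosen (0 through 3).
Sum: C(5,0)·C(13,7) + C(5,1)·C(13,6) + C(5,2)·C(13,5) + C(5,3)·C(13,4) = 1716 + 8580 + 12870 + 7150 = 30316.

30316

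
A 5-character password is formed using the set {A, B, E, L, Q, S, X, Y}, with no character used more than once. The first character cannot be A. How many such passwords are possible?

The first character has 8−1 = 7 choices (anything except A).
The remaining 4 characters are filled from the other 7 symbols without repetition: 7 × 6 × 5 × 4 = 840.
Total: 7 × 840 = 5880.

5880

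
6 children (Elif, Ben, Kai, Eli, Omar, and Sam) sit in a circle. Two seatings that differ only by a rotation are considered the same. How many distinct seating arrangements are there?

Around a circle, 6 distinct people have 6!/6 = (5)! = 120 rotationally distinct seatings.

120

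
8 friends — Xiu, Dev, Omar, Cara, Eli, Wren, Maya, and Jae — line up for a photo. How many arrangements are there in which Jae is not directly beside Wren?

There are 8! = 40320 arrangements in all. If Jae and Wren are adjacent, merging them into one block gives 2·(7)! = 10080 arrangements.
Complementary counting: 40320 − 10080 = 30240.

30240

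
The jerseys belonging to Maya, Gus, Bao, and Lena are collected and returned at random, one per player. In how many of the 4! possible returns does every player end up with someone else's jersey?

9

Count assignments avoiding every fixed point. For any j of the 4 players fixed to their old jersey, the other 4−j can be arranged in (4−j)! ways.
By inclusion–exclusion this is Σ_{j=0}^{4} (−1)^j C(4,j)·(4−j)!.
Computing: 24 − 24 + 12 − 4 + 1 = 9.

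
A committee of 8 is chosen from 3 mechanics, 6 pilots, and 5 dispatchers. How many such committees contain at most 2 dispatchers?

Split by how many dispatchers are chosen (0 through 2).
Sum: C(5,0)·C(9,8) + C(5,1)·C(9,7) + C(5,2)·C(9,6) = 9 + 180 + 840 = 1029.

1029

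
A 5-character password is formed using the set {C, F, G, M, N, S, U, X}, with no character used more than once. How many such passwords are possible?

With no repetition, fill the 5 characters in order: 8 choices, then 7, down to 4.
8 × 7 × 6 × 5 × 4 = 6720.

6720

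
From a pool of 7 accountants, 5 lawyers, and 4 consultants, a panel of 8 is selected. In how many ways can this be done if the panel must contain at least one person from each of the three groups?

Unrestricted: C(16,8) = 12870 ways to pick any 8 of the 16.
Selections missing a whole group: no accountants → C(9,8) = 9; no lawyers → C(11,8) = 165; no consultants → C(12,8) = 495.
Add back selections omitting two groups (i.e. drawn from a single group): C(7,8) + C(5,8) + C(4,8) = 0.
By inclusion–exclusion: 12870 − 669 + 0 = 12201.

12201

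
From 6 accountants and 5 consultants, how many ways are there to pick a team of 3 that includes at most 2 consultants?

Split by how many consultants are chosen (0 through 2).
Sum: C(5,0)·C(6,3) + C(5,1)·C(6,2) + C(5,2)·C(6,1) = 20 + 75 + 60 = 155.

155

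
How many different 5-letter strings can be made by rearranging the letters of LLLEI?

20

The 5 letters of LLLEI have repeats: L appearing 3 times.
So there are 5! / (3!) = 20 distinguishable arrangements.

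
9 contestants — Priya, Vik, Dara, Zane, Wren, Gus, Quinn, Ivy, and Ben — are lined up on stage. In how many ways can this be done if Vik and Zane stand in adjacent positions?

Glue Vik and Zane into one block (2 internal orders), leaving 8 units to arrange in a row.
That gives 2 × 8! = 2 × 40320 = 80640.

80640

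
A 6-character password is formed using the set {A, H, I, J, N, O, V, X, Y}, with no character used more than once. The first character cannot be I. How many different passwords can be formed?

The first character has 9−1 = 8 choices (anything except I).
The remaining 5 characters are filled from the other 8 symbols without repetition: 8 × 7 × 6 × 5 × 4 = 6720.
Total: 8 × 6720 = 53760.

53760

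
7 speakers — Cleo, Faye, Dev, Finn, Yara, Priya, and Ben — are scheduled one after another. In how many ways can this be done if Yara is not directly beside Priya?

3600

There are 7! = 5040 arrangements in all. If Yara and Priya are adjacent, merging them into one block gives 2·(6)! = 1440 arrangements.
Complementary counting: 5040 − 1440 = 3600.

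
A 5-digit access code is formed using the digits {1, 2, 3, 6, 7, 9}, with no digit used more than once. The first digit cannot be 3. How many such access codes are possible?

600

The first digit has 6−1 = 5 choices (anything except 3).
The remaining 4 digits are filled from the other 5 symbols without repetition: 5 × 4 × 3 × 2 = 120.
Total: 5 × 120 = 600.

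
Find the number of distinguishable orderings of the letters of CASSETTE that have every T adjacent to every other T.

Treat the 2 copies of T as a single block. The multiset to arrange is then {TT, A, C, E, E, S, S}, 7 items in all.
That gives (7)!/(2!·2!) = 1260 arrangements.

1260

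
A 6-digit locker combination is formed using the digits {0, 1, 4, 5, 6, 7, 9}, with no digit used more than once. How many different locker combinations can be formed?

This is a permutation of 6 out of 7: P(7,6) = 7!/1!.
That product is 7 × 6 × 5 × 4 × 3 × 2 = 5040.

5040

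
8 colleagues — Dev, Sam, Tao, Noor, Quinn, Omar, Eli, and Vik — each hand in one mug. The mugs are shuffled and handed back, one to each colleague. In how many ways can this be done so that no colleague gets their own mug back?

Count assignments avoiding every fixed point. For any j of the 8 colleagues fixed to their own mug, the other 8−j can be arranged in (8−j)! ways.
By inclusion–exclusion this is Σ_{j=0}^{8} (−1)^j C(8,j)·(8−j)!.
Computing: 40320 − 40320 + 20160 − 6720 + 1680 − 336 + 56 − 8 + 1 = 14833.

14833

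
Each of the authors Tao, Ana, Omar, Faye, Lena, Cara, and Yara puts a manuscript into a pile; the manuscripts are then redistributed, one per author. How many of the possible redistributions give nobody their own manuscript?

1854

Count assignments avoiding every fixed point. For any j of the 7 authors fixed to their own manuscript, the other 7−j can be arranged in (7−j)! ways.
By inclusion–exclusion this is Σ_{j=0}^{7} (−1)^j C(7,j)·(7−j)!.
Computing: 5040 − 5040 + 2520 − 840 + 210 − 42 + 7 − 1 = 1854.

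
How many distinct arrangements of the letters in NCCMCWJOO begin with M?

3360

Fix M in the first position and arrange the remaining 8 letters.
Those 8 letters have C appearing 3 times and O appearing twice, giving (8)!/(3!·2!) = 3360.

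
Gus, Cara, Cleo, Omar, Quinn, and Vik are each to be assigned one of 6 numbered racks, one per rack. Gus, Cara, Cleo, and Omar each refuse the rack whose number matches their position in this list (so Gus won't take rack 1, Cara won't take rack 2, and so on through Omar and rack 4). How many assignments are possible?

362

Let Aᵢ (for 1 ≤ i ≤ 4) be the placements that put person i in their forbidden rack. Any j of these fix j positions, leaving (6−j)! ways to fill the rest, and there are C(4,j) ways to pick which j.
By inclusion–exclusion, the number of valid placements is Σ_{j=0}^{4} (−1)^j C(4,j)·(6−j)!.
Computing: 720 − 480 + 144 − 24 + 2 = 362.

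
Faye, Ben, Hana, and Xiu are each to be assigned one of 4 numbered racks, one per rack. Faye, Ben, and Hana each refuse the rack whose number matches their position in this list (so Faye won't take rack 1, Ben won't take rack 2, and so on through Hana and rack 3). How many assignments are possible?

Let Aᵢ (for i ∈ {1, 2, 3}) be the placements that put person i in their forbidden rack. Any j of these fix j positions, leaving (4−j)! ways to fill the rest, and there are C(3,j) ways to pick which j.
By inclusion–exclusion, the number of valid placements is Σ_{j=0}^{3} (−1)^j C(3,j)·(4−j)!.
Computing: 24 − 18 + 6 − 1 = 11.

11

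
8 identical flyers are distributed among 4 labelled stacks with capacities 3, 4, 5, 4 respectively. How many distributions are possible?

80

Ignoring the caps, the number of non-negative solutions to x_1+…+x_4 = 8 is C(11,3) = 165.
Subtract solutions that violate a single cap (substitute x_i' = x_i − (cap_i+1)): x_1 ≥ 4 gives C(7,3) = 35; x_2 ≥ 5 gives C(6,3) = 20; x_3 ≥ 6 gives C(5,3) = 10; x_4 ≥ 5 gives C(6,3) = 20. Together 85.
No two caps can be exceeded simultaneously, so the pair terms are all 0.
By inclusion–exclusion the count is 165 − 85 + 0 = 80.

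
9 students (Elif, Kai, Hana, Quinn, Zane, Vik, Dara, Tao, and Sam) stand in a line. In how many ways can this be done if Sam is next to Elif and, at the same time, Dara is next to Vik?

20160

Treat {Sam,Elif} as one block (2 orders) and {Dara,Vik} as another (2 orders).
That leaves 7 units to arrange: 2 × 2 × 7! = 4 × 5040 = 20160.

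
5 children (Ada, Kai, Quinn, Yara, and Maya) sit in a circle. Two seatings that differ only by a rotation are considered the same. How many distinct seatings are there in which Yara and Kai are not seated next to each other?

Without the restriction there are (4)! = 24 seatings.
Those with Yara next to Kai: fuse the pair into one unit and seat 4 units around a circle — 2·(3)! = 12.
Subtracting, 24 − 12 = 12.

12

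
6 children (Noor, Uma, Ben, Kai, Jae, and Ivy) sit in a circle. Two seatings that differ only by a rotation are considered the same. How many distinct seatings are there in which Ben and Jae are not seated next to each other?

Without the restriction there are (5)! = 120 seatings.
Those with Ben next to Jae: fuse the pair into one unit and seat 5 units around a circle — 2·(4)! = 48.
Subtracting, 120 − 48 = 72.

72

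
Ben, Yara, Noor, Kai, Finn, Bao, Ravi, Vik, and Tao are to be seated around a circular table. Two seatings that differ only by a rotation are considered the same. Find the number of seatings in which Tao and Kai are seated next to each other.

Treat {Tao, Kai} as one unit (2 internal orders) and seat the resulting 8 units around the table: (7)! circular arrangements.
So 2 × (7)! = 2 × 5040 = 10080.

10080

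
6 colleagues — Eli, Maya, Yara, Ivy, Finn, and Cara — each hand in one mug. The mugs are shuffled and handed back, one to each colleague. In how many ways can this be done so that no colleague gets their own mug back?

This is the derangement count D_6: permutations of 6 items with no fixed point.
By inclusion–exclusion this is Σ_{j=0}^{6} (−1)^j C(6,j)·(6−j)!.
Computing: 720 − 720 + 360 − 120 + 30 − 6 + 1 = 265.

265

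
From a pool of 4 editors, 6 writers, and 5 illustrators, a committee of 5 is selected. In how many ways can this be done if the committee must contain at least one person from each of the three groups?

2170

Total 5-person selections from all 15: C(15,5) = 3003.
Subtract selections that omit an entire group: no editors → C(11,5) = 462; no writers → C(9,5) = 126; no illustrators → C(10,5) = 252.
Add back selections omitting two groups (i.e. drawn from a single group): C(4,5) + C(6,5) + C(5,5) = 7.
By inclusion–exclusion: 3003 − 840 + 7 = 2170.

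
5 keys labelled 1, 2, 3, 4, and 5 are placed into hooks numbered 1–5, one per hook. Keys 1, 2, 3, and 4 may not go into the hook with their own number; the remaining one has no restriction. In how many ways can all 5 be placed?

Let Aᵢ (for 1 ≤ i ≤ 4) be the placements that put key i in its forbidden hook. Any j of these fix j positions, leaving (5−j)! ways to fill the rest, and there are C(4,j) ways to pick which j.
By inclusion–exclusion, the number of valid placements is Σ_{j=0}^{4} (−1)^j C(4,j)·(5−j)!.
Computing: 120 − 96 + 36 − 8 + 1 = 53.

53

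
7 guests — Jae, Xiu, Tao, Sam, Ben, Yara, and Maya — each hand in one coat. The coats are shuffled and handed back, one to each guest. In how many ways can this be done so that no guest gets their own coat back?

Let Aᵢ be the assignments in which guest i gets their own coat. We want the size of the complement of A₁∪…∪A_7.
By inclusion–exclusion this is Σ_{j=0}^{7} (−1)^j C(7,j)·(7−j)!.
Computing: 5040 − 5040 + 2520 − 840 + 210 − 42 + 7 − 1 = 1854.

1854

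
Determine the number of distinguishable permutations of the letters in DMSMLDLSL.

7560

The 9 letters of DMSMLDLSL have repeats: D appearing twice, L appearing 3 times, M appearing twice, and S appearing twice.
So there are 9! / (3!·2!·2!·2!) = 7560 distinguishable arrangements.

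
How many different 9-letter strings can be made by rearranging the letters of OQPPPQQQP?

630

The 9 letters of OQPPPQQQP have repeats: P appearing 4 times and Q appearing 4 times.
The number of distinct arrangements is 9!/(4!·4!) = 362880/576 = 630.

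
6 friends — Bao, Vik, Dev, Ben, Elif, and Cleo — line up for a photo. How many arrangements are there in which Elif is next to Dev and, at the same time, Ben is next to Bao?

96

Treat {Elif,Dev} as one block (2 orders) and {Ben,Bao} as another (2 orders).
That leaves 4 units to arrange: 2 × 2 × 4! = 4 × 24 = 96.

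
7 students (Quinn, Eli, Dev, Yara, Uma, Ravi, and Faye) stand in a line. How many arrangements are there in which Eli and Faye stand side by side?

Place the 5 others and the Eli-Faye pair as 6 objects in a line; the pair has 2 internal arrangements.
That gives 2 × 6! = 2 × 720 = 1440.

1440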